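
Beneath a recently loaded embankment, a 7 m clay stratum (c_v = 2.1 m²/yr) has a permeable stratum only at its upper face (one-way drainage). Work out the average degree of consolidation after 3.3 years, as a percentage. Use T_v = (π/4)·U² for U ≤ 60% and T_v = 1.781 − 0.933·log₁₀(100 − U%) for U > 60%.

Drainage path length: H_d = H = 7 m (single drainage).
T_v = c_v·t/H_d² = 2.1×3.3/7² = 0.14143.
T_v = 0.14143 corresponds to the U ≤ 60% branch:
U = √(4T_v/π) = 0.4244

U ≈ 42.4 %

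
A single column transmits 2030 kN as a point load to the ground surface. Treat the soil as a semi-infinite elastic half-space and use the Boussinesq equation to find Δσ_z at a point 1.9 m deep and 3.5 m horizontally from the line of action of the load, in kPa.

Δσ_z ≈ 6.64 kPa

Boussinesq vertical stress below a point load on an elastic half-space:
Δσ_z = 3P/(2πz²) · [1 + (r/z)²]^(−5/2)
r/z = 3.5/1.9 = 1.8421; [1+(r/z)²]^(−5/2) = 0.024718.
Δσ_z = 3×2030/(2π×1.9²) × 0.024718 = 268.49 × 0.024718 = 6.637 kPa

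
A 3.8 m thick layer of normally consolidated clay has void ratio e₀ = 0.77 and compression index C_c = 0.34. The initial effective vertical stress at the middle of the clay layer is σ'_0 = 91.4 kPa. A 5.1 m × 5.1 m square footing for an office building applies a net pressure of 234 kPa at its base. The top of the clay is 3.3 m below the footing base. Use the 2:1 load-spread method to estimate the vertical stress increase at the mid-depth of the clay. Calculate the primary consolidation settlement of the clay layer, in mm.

S_c ≈ 154 mm

Mid-depth of clay below the footing base: z = 3.3 + 3.8/2 = 5.2 m.
Stress increase at mid-clay by the 2:1 spreading method:
Δσ = qBL/((B+z)(L+z)) = 234×5.1×5.1/((5.1+5.2)(5.1+5.2)) = 57.37 kPa
Final effective stress: σ'_f = σ'_0 + Δσ = 91.4 + 57.37 = 148.77 kPa.
Normally consolidated clay, so the full stress increment lies on the virgin compression line:
S_c = C_c·H/(1+e₀)·log₁₀(σ'_f/σ'_0) = 0.34×3.8/(1+0.77)×log₁₀(148.77/91.4)
    = 0.72994 × 0.21157 = 0.1544 m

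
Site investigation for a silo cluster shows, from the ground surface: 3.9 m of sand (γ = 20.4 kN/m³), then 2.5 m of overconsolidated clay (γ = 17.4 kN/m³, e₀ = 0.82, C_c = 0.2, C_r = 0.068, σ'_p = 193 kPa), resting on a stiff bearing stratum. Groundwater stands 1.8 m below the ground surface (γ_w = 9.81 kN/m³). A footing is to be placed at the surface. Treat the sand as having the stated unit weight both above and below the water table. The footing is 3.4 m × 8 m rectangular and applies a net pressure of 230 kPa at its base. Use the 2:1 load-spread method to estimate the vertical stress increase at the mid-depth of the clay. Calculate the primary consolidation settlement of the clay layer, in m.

Mid-depth of clay below the ground surface: z = 3.9 + 2.5/2 = 5.15 m.
Total vertical stress at mid-clay: σ_v = 20.4×3.9 + 17.4×1.25 = 101.31 kPa.
Pore pressure: u = 9.81×(5.15 − 1.8) = 32.864 kPa.
Initial effective stress: σ'_0 = σ_v − u = 101.31 − 32.864 = 68.446 kPa.
Stress increase at mid-clay by the 2:1 spreading method:
Δσ = qBL/((B+z)(L+z)) = 230×3.4×8/((3.4+5.15)(8+5.15)) = 55.642 kPa
Final effective stress: σ'_f = 68.446 + 55.642 = 124.09 kPa.
σ'_f = 124.09 ≤ σ'_p = 193 kPa, so the clay remains overconsolidated and only the recompression index applies:
S_c = C_r·H/(1+e₀)·log₁₀(σ'_f/σ'_0) = 0.068×2.5/1.82×log₁₀(124.09/68.446)
    = 0.093405 × 0.25839 = 0.02413 m

S_c ≈ 0.0241 m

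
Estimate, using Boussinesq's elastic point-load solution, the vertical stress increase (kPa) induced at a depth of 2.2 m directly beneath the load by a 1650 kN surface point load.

Δσ_z ≈ 163 kPa

Boussinesq vertical stress below a point load on an elastic half-space:
Δσ_z = 3P/(2πz²) · [1 + (r/z)²]^(−5/2)
r/z = 0/2.2 = 0; [1+(r/z)²]^(−5/2) = 1.
Δσ_z = 3×1650/(2π×2.2²) × 1 = 162.77 × 1 = 162.8 kPa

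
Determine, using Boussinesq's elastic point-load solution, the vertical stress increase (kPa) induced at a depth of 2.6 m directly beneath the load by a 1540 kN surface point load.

Boussinesq vertical stress below a point load on an elastic half-space:
Δσ_z = 3P/(2πz²) · [1 + (r/z)²]^(−5/2)
r/z = 0/2.6 = 0; [1+(r/z)²]^(−5/2) = 1.
Δσ_z = 3×1540/(2π×2.6²) × 1 = 108.77 × 1 = 108.8 kPa

Δσ_z ≈ 109 kPa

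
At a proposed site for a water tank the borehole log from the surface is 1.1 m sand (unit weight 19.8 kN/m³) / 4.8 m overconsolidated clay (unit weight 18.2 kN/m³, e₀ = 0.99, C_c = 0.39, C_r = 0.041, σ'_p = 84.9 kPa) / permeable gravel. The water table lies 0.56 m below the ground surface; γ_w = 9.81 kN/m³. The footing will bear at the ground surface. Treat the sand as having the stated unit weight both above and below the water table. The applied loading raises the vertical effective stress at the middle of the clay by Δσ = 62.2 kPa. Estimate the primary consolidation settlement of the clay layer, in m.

Mid-depth of clay below the ground surface: z = 1.1 + 4.8/2 = 3.5 m.
Total vertical stress at mid-clay: σ_v = 19.8×1.1 + 18.2×2.4 = 65.46 kPa.
Pore pressure: u = 9.81×(3.5 − 0.56) = 28.841 kPa.
Initial effective stress: σ'_0 = σ_v − u = 65.46 − 28.841 = 36.619 kPa.
Final effective stress: σ'_f = 36.619 + 62.2 = 98.819 kPa.
σ'_f = 98.819 > σ'_p = 84.9 kPa, so the stress path crosses the preconsolidation pressure — recompression up to σ'_p, then virgin compression beyond:
S_c = H/(1+e₀)·[C_r·log₁₀(σ'_p/σ'_0) + C_c·log₁₀(σ'_f/σ'_p)]
    = 4.8/1.99 × [0.041×log₁₀(84.9/36.619) + 0.39×log₁₀(98.819/84.9)]
    = 2.4121 × [0.014973 + 0.025714] = 0.09814 m

S_c ≈ 0.0981 m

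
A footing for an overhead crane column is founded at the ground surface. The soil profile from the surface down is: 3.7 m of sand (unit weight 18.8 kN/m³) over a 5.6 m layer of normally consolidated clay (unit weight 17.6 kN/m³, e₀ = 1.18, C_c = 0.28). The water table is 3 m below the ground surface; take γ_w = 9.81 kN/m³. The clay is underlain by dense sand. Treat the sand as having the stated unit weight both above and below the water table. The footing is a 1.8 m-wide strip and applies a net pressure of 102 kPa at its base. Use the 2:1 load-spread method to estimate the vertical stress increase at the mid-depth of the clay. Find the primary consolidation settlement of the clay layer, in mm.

S_c ≈ 72.6 mm

Mid-depth of clay below the ground surface: z = 3.7 + 5.6/2 = 6.5 m.
Total vertical stress at mid-clay: σ_v = 18.8×3.7 + 17.6×2.8 = 118.84 kPa.
Pore pressure: u = 9.81×(6.5 − 3) = 34.335 kPa.
Initial effective stress: σ'_0 = σ_v − u = 118.84 − 34.335 = 84.505 kPa.
Stress increase at mid-clay by the 2:1 spreading method:
Δσ = qB/(B+z) = 102×1.8/(1.8+6.5) = 22.12 kPa
Final effective stress: σ'_f = σ'_0 + Δσ = 84.505 + 22.12 = 106.62 kPa.
Normally consolidated clay, so the full stress increment lies on the virgin compression line:
S_c = C_c·H/(1+e₀)·log₁₀(σ'_f/σ'_0) = 0.28×5.6/(1+1.18)×log₁₀(106.62/84.505)
    = 0.71927 × 0.10096 = 0.07262 m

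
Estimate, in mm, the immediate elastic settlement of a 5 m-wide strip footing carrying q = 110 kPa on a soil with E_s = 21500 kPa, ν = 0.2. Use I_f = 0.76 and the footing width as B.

Immediate (elastic) settlement: S_e = q·B·(1−ν²)/E_s · I_f.
S_e = 110 × 5 × (1 − 0.2²) / 21500 × 0.76
    = 110 × 5 × 0.96 / 21500 × 0.76
    = 0.01866 m = 18.66 mm

S_e ≈ 18.7 mm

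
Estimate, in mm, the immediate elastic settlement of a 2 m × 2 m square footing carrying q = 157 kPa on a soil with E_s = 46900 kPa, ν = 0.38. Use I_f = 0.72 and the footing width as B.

S_e ≈ 4.12 mm

Immediate (elastic) settlement: S_e = q·B·(1−ν²)/E_s · I_f.
S_e = 157 × 2 × (1 − 0.38²) / 46900 × 0.72
    = 157 × 2 × 0.8556 / 46900 × 0.72
    = 0.004124 m = 4.124 mm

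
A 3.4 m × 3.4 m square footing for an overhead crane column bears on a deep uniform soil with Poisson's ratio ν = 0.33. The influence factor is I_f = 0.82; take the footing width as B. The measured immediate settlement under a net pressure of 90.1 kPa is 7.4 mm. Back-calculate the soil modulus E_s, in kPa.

E_s ≈ 30200 kPa

S_e = q·B·(1−ν²)/E_s · I_f  ⇒  E_s = q·B·(1−ν²)·I_f / S_e.
E_s = 90.1 × 3.4 × 0.8911 × 0.82 / 0.0074 = 30250 kPa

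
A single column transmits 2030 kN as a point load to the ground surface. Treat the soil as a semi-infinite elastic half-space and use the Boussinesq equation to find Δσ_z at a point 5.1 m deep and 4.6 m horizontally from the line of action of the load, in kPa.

Boussinesq vertical stress below a point load on an elastic half-space:
Δσ_z = 3P/(2πz²) · [1 + (r/z)²]^(−5/2)
r/z = 4.6/5.1 = 0.90196; [1+(r/z)²]^(−5/2) = 0.22578.
Δσ_z = 3×2030/(2π×5.1²) × 0.22578 = 37.265 × 0.22578 = 8.414 kPa

Δσ_z ≈ 8.41 kPa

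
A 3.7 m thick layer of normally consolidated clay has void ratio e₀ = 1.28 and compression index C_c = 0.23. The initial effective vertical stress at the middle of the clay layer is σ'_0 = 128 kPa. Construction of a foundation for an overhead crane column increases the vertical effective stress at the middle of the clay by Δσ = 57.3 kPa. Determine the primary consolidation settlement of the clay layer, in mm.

S_c ≈ 60 mm

Final effective stress: σ'_f = σ'_0 + Δσ = 128 + 57.3 = 185.3 kPa.
Normally consolidated clay, so the full stress increment lies on the virgin compression line:
S_c = C_c·H/(1+e₀)·log₁₀(σ'_f/σ'_0) = 0.23×3.7/(1+1.28)×log₁₀(185.3/128)
    = 0.37325 × 0.16067 = 0.05997 m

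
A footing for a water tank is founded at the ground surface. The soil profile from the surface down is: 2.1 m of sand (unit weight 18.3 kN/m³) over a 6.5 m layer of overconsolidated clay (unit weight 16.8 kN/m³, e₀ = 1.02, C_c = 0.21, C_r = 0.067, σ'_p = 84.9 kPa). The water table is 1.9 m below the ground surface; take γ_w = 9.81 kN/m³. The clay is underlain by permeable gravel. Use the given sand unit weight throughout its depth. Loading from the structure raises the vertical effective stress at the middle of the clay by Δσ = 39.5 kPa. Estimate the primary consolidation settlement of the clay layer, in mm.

S_c ≈ 77.9 mm

Mid-depth of clay below the ground surface: z = 2.1 + 6.5/2 = 5.35 m.
Total vertical stress at mid-clay: σ_v = 18.3×2.1 + 16.8×3.25 = 93.03 kPa.
Pore pressure: u = 9.81×(5.35 − 1.9) = 33.845 kPa.
Initial effective stress: σ'_0 = σ_v − u = 93.03 − 33.845 = 59.185 kPa.
Final effective stress: σ'_f = 59.185 + 39.5 = 98.685 kPa.
σ'_f = 98.685 > σ'_p = 84.9 kPa, so the stress path crosses the preconsolidation pressure — recompression up to σ'_p, then virgin compression beyond:
S_c = H/(1+e₀)·[C_r·log₁₀(σ'_p/σ'_0) + C_c·log₁₀(σ'_f/σ'_p)]
    = 6.5/2.02 × [0.067×log₁₀(84.9/59.185) + 0.21×log₁₀(98.685/84.9)]
    = 3.2178 × [0.010499 + 0.013722] = 0.07794 m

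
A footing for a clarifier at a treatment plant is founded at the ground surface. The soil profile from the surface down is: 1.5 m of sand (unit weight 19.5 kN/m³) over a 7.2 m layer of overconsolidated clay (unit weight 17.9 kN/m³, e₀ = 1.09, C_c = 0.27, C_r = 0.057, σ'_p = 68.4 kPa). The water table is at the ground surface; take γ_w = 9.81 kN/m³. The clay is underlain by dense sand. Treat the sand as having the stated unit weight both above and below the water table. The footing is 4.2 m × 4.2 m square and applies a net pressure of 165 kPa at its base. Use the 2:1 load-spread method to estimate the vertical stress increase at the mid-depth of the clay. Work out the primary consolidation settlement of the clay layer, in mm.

Mid-depth of clay below the ground surface: z = 1.5 + 7.2/2 = 5.1 m.
Total vertical stress at mid-clay: σ_v = 19.5×1.5 + 17.9×3.6 = 93.69 kPa.
Pore pressure: u = 9.81×(5.1 − 0) = 50.031 kPa.
Initial effective stress: σ'_0 = σ_v − u = 93.69 − 50.031 = 43.659 kPa.
Stress increase at mid-clay by the 2:1 spreading method:
Δσ = qBL/((B+z)(L+z)) = 165×4.2×4.2/((4.2+5.1)(4.2+5.1)) = 33.652 kPa
Final effective stress: σ'_f = 43.659 + 33.652 = 77.311 kPa.
σ'_f = 77.311 > σ'_p = 68.4 kPa, so the stress path crosses the preconsolidation pressure — recompression up to σ'_p, then virgin compression beyond:
S_c = H/(1+e₀)·[C_r·log₁₀(σ'_p/σ'_0) + C_c·log₁₀(σ'_f/σ'_p)]
    = 7.2/2.09 × [0.057×log₁₀(68.4/43.659) + 0.27×log₁₀(77.311/68.4)]
    = 3.445 × [0.011114 + 0.01436] = 0.08776 m

S_c ≈ 87.8 mm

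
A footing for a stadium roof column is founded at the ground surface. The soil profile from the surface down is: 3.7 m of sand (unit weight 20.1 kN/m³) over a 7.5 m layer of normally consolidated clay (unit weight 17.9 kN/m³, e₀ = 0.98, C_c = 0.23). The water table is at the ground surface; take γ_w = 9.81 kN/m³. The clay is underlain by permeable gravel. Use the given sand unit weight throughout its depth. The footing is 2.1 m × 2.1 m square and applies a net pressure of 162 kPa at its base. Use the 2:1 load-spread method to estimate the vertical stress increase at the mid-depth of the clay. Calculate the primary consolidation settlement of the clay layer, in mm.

Mid-depth of clay below the ground surface: z = 3.7 + 7.5/2 = 7.45 m.
Total vertical stress at mid-clay: σ_v = 20.1×3.7 + 17.9×3.75 = 141.5 kPa.
Pore pressure: u = 9.81×(7.45 − 0) = 73.085 kPa.
Initial effective stress: σ'_0 = σ_v − u = 141.5 − 73.085 = 68.415 kPa.
Stress increase at mid-clay by the 2:1 spreading method:
Δσ = qBL/((B+z)(L+z)) = 162×2.1×2.1/((2.1+7.45)(2.1+7.45)) = 7.8333 kPa
Final effective stress: σ'_f = σ'_0 + Δσ = 68.415 + 7.8333 = 76.248 kPa.
Normally consolidated clay, so the full stress increment lies on the virgin compression line:
S_c = C_c·H/(1+e₀)·log₁₀(σ'_f/σ'_0) = 0.23×7.5/(1+0.98)×log₁₀(76.248/68.415)
    = 0.87121 × 0.047077 = 0.04101 m

S_c ≈ 41 mm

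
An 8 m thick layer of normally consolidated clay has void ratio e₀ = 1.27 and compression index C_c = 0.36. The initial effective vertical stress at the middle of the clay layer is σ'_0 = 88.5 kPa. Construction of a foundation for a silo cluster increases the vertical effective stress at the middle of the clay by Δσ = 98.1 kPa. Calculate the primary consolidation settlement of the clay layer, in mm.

S_c ≈ 411 mm

Final effective stress: σ'_f = σ'_0 + Δσ = 88.5 + 98.1 = 186.6 kPa.
Normally consolidated clay, so the full stress increment lies on the virgin compression line:
S_c = C_c·H/(1+e₀)·log₁₀(σ'_f/σ'_0) = 0.36×8/(1+1.27)×log₁₀(186.6/88.5)
    = 1.2687 × 0.32397 = 0.411 m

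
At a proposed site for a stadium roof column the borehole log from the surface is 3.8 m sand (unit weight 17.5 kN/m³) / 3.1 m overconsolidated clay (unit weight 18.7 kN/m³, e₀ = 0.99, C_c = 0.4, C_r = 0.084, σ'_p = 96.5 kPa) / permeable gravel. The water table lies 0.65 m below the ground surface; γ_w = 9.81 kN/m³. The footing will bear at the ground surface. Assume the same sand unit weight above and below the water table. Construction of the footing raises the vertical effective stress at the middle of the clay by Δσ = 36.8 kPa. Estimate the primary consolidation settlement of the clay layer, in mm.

S_c ≈ 31.6 mm

Mid-depth of clay below the ground surface: z = 3.8 + 3.1/2 = 5.35 m.
Total vertical stress at mid-clay: σ_v = 17.5×3.8 + 18.7×1.55 = 95.485 kPa.
Pore pressure: u = 9.81×(5.35 − 0.65) = 46.107 kPa.
Initial effective stress: σ'_0 = σ_v − u = 95.485 − 46.107 = 49.378 kPa.
Final effective stress: σ'_f = 49.378 + 36.8 = 86.178 kPa.
σ'_f = 86.178 ≤ σ'_p = 96.5 kPa, so the clay remains overconsolidated and only the recompression index applies:
S_c = C_r·H/(1+e₀)·log₁₀(σ'_f/σ'_0) = 0.084×3.1/1.99×log₁₀(86.178/49.378)
    = 0.13086 × 0.24186 = 0.03165 m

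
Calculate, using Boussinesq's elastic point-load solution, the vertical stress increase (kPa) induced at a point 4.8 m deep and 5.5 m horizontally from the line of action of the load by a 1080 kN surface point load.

Boussinesq vertical stress below a point load on an elastic half-space:
Δσ_z = 3P/(2πz²) · [1 + (r/z)²]^(−5/2)
r/z = 5.5/4.8 = 1.1458; [1+(r/z)²]^(−5/2) = 0.12291.
Δσ_z = 3×1080/(2π×4.8²) × 0.12291 = 22.381 × 0.12291 = 2.751 kPa

Δσ_z ≈ 2.75 kPa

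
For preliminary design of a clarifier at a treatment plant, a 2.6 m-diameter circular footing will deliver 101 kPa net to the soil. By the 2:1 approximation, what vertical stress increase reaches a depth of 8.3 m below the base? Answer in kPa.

Δσ_z ≈ 5.75 kPa

By the 2:1 method the load spreads at 1 horizontal : 2 vertical, so at depth z the loaded area has grown by z in each plan dimension:
Δσ ≈ qD²/(D+z)² = 101×2.6²/(2.6+8.3)² = 5.7467 kPa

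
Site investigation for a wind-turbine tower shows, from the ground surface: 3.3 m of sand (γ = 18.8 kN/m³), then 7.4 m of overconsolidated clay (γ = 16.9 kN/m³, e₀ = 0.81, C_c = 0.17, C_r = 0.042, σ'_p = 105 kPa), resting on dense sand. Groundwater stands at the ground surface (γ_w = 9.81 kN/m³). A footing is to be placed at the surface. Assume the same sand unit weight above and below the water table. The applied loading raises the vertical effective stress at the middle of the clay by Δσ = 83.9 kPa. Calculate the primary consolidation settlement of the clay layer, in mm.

S_c ≈ 133 mm

Mid-depth of clay below the ground surface: z = 3.3 + 7.4/2 = 7 m.
Total vertical stress at mid-clay: σ_v = 18.8×3.3 + 16.9×3.7 = 124.57 kPa.
Pore pressure: u = 9.81×(7 − 0) = 68.67 kPa.
Initial effective stress: σ'_0 = σ_v − u = 124.57 − 68.67 = 55.9 kPa.
Final effective stress: σ'_f = 55.9 + 83.9 = 139.8 kPa.
σ'_f = 139.8 > σ'_p = 105 kPa, so the stress path crosses the preconsolidation pressure — recompression up to σ'_p, then virgin compression beyond:
S_c = H/(1+e₀)·[C_r·log₁₀(σ'_p/σ'_0) + C_c·log₁₀(σ'_f/σ'_p)]
    = 7.4/1.81 × [0.042×log₁₀(105/55.9) + 0.17×log₁₀(139.8/105)]
    = 4.0884 × [0.011499 + 0.021134] = 0.1334 m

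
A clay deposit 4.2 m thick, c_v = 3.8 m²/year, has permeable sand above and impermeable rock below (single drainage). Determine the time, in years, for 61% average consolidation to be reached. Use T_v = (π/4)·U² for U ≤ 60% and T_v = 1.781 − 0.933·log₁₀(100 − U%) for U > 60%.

Drainage path length: H_d = H = 4.2 m (single drainage).
U > 60%: T_v = 1.781 − 0.933·log₁₀(100 − 61) = 0.29654.
t = T_v·H_d²/c_v = 0.29654×4.2²/3.8 = 1.377 years.

t ≈ 1.38 years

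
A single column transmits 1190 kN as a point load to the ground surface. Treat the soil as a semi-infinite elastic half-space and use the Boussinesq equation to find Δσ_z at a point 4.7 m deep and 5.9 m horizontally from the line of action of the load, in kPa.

Boussinesq vertical stress below a point load on an elastic half-space:
Δσ_z = 3P/(2πz²) · [1 + (r/z)²]^(−5/2)
r/z = 5.9/4.7 = 1.2553; [1+(r/z)²]^(−5/2) = 0.093909.
Δσ_z = 3×1190/(2π×4.7²) × 0.093909 = 25.721 × 0.093909 = 2.415 kPa

Δσ_z ≈ 2.42 kPa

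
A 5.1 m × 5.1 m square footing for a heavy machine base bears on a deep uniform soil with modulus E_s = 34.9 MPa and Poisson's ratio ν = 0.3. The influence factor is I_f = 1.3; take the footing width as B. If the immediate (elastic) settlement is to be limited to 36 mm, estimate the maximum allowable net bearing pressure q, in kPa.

E_s = 34.9 MPa = 34900 kPa.
S_e = q·B·(1−ν²)/E_s · I_f  ⇒  q = S_e·E_s / (B·(1−ν²)·I_f).
q = 0.036 × 34900 / (5.1 × 0.91 × 1.3) = 208.2 kPa

q ≈ 208 kPa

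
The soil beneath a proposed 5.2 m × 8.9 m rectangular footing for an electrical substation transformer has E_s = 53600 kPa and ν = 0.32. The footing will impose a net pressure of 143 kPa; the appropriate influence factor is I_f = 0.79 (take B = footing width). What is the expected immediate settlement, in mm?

Immediate (elastic) settlement: S_e = q·B·(1−ν²)/E_s · I_f.
S_e = 143 × 5.2 × (1 − 0.32²) / 53600 × 0.79
    = 143 × 5.2 × 0.8976 / 53600 × 0.79
    = 0.009837 m = 9.837 mm

S_e ≈ 9.84 mm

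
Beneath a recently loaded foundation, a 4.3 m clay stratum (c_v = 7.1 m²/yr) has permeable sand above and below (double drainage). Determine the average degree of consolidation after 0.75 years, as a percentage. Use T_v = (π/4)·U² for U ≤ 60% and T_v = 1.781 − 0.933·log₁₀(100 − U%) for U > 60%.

U ≈ 95.3 %

Drainage path length: H_d = H/2 = 2.15 m (double drainage).
T_v = c_v·t/H_d² = 7.1×0.75/2.15² = 1.152.
T_v = 1.152 corresponds to the U > 60% branch:
U = 1 − 10^((1.781 − T_v)/0.933)/100 = 0.9528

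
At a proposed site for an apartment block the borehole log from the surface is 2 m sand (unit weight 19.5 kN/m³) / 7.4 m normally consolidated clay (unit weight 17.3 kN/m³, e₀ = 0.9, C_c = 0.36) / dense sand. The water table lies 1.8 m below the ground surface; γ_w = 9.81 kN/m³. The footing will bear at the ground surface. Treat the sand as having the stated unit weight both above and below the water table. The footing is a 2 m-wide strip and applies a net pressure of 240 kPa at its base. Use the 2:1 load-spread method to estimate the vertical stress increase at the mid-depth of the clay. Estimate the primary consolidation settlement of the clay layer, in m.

Mid-depth of clay below the ground surface: z = 2 + 7.4/2 = 5.7 m.
Total vertical stress at mid-clay: σ_v = 19.5×2 + 17.3×3.7 = 103.01 kPa.
Pore pressure: u = 9.81×(5.7 − 1.8) = 38.259 kPa.
Initial effective stress: σ'_0 = σ_v − u = 103.01 − 38.259 = 64.751 kPa.
Stress increase at mid-clay by the 2:1 spreading method:
Δσ = qB/(B+z) = 240×2/(2+5.7) = 62.338 kPa
Final effective stress: σ'_f = σ'_0 + Δσ = 64.751 + 62.338 = 127.09 kPa.
Normally consolidated clay, so the full stress increment lies on the virgin compression line:
S_c = C_c·H/(1+e₀)·log₁₀(σ'_f/σ'_0) = 0.36×7.4/(1+0.9)×log₁₀(127.09/64.751)
    = 1.4021 × 0.29286 = 0.4106 m

S_c ≈ 0.411 m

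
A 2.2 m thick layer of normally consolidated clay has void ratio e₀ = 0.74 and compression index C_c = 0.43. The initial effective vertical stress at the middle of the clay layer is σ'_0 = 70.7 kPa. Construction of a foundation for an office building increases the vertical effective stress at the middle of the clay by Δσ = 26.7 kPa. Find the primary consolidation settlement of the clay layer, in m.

Final effective stress: σ'_f = σ'_0 + Δσ = 70.7 + 26.7 = 97.4 kPa.
Normally consolidated clay, so the full stress increment lies on the virgin compression line:
S_c = C_c·H/(1+e₀)·log₁₀(σ'_f/σ'_0) = 0.43×2.2/(1+0.74)×log₁₀(97.4/70.7)
    = 0.54368 × 0.13914 = 0.07565 m

S_c ≈ 0.0756 m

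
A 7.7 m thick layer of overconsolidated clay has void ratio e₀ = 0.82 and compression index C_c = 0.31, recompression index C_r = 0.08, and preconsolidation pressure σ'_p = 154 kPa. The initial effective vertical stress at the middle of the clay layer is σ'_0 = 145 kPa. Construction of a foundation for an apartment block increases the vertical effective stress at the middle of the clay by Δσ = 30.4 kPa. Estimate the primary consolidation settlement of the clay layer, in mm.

S_c ≈ 83 mm

Final effective stress: σ'_f = 145 + 30.4 = 175.4 kPa.
σ'_f = 175.4 > σ'_p = 154 kPa, so the stress path crosses the preconsolidation pressure — recompression up to σ'_p, then virgin compression beyond:
S_c = H/(1+e₀)·[C_r·log₁₀(σ'_p/σ'_0) + C_c·log₁₀(σ'_f/σ'_p)]
    = 7.7/1.82 × [0.08×log₁₀(154/145) + 0.31×log₁₀(175.4/154)]
    = 4.2308 × [0.0020922 + 0.017518] = 0.08297 m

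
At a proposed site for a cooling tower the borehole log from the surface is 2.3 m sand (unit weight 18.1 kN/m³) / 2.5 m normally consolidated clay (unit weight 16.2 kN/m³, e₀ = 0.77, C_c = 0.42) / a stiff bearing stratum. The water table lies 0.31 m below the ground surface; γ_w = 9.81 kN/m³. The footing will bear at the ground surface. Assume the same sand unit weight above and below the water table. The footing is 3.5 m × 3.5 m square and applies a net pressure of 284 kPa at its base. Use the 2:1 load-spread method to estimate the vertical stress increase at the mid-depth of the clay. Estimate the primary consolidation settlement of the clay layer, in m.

Mid-depth of clay below the ground surface: z = 2.3 + 2.5/2 = 3.55 m.
Total vertical stress at mid-clay: σ_v = 18.1×2.3 + 16.2×1.25 = 61.88 kPa.
Pore pressure: u = 9.81×(3.55 − 0.31) = 31.784 kPa.
Initial effective stress: σ'_0 = σ_v − u = 61.88 − 31.784 = 30.096 kPa.
Stress increase at mid-clay by the 2:1 spreading method:
Δσ = qBL/((B+z)(L+z)) = 284×3.5×3.5/((3.5+3.55)(3.5+3.55)) = 69.996 kPa
Final effective stress: σ'_f = σ'_0 + Δσ = 30.096 + 69.996 = 100.09 kPa.
Normally consolidated clay, so the full stress increment lies on the virgin compression line:
S_c = C_c·H/(1+e₀)·log₁₀(σ'_f/σ'_0) = 0.42×2.5/(1+0.77)×log₁₀(100.09/30.096)
    = 0.59322 × 0.52188 = 0.3096 m

S_c ≈ 0.31 m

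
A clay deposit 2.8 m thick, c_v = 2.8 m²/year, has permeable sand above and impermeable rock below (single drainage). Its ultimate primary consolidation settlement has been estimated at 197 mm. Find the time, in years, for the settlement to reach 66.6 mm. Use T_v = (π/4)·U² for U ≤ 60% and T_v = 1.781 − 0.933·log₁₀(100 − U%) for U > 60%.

Drainage path length: H_d = H = 2.8 m (single drainage).
U = S(t)/S_ult = 66.6/197 = 0.3381.
U ≤ 60%: T_v = (π/4)·U² = (π/4)×0.33807² = 0.089765.
t = T_v·H_d²/c_v = 0.089765×2.8²/2.8 = 0.2513 years.

t ≈ 0.251 years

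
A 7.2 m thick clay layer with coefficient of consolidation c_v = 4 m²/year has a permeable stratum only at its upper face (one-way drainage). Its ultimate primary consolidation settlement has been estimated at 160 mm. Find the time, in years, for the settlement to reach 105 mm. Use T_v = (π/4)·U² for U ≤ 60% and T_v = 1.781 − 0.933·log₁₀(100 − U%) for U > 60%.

t ≈ 4.51 years

Drainage path length: H_d = H = 7.2 m (single drainage).
U = S(t)/S_ult = 105/160 = 0.6562.
U > 60%: T_v = 1.781 − 0.933·log₁₀(100 − 65.625) = 0.34769.
t = T_v·H_d²/c_v = 0.34769×7.2²/4 = 4.506 years.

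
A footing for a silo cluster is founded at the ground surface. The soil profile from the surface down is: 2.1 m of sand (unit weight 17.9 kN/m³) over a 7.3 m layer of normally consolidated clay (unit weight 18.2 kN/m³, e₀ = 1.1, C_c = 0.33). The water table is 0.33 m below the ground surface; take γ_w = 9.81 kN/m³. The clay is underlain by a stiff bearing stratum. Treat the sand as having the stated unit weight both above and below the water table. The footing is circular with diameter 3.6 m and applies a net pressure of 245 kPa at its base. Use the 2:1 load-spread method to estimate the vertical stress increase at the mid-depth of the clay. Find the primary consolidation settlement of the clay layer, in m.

S_c ≈ 0.269 m

Mid-depth of clay below the ground surface: z = 2.1 + 7.3/2 = 5.75 m.
Total vertical stress at mid-clay: σ_v = 17.9×2.1 + 18.2×3.65 = 104.02 kPa.
Pore pressure: u = 9.81×(5.75 − 0.33) = 53.17 kPa.
Initial effective stress: σ'_0 = σ_v − u = 104.02 − 53.17 = 50.85 kPa.
Stress increase at mid-clay by the 2:1 spreading method:
Δσ ≈ qD²/(D+z)² = 245×3.6²/(3.6+5.75)² = 36.32 kPa
Final effective stress: σ'_f = σ'_0 + Δσ = 50.85 + 36.32 = 87.17 kPa.
Normally consolidated clay, so the full stress increment lies on the virgin compression line:
S_c = C_c·H/(1+e₀)·log₁₀(σ'_f/σ'_0) = 0.33×7.3/(1+1.1)×log₁₀(87.17/50.85)
    = 1.1471 × 0.23408 = 0.2685 m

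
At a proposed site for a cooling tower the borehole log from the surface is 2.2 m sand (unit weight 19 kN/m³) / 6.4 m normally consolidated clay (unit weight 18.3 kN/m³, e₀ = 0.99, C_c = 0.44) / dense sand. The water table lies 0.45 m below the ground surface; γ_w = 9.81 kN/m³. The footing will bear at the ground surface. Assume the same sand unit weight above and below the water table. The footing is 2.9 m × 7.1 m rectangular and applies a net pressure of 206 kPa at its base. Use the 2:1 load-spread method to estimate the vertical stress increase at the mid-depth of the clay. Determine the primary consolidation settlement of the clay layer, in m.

S_c ≈ 0.358 m

Mid-depth of clay below the ground surface: z = 2.2 + 6.4/2 = 5.4 m.
Total vertical stress at mid-clay: σ_v = 19×2.2 + 18.3×3.2 = 100.36 kPa.
Pore pressure: u = 9.81×(5.4 − 0.45) = 48.56 kPa.
Initial effective stress: σ'_0 = σ_v − u = 100.36 − 48.56 = 51.8 kPa.
Stress increase at mid-clay by the 2:1 spreading method:
Δσ = qBL/((B+z)(L+z)) = 206×2.9×7.1/((2.9+5.4)(7.1+5.4)) = 40.882 kPa
Final effective stress: σ'_f = σ'_0 + Δσ = 51.8 + 40.882 = 92.682 kPa.
Normally consolidated clay, so the full stress increment lies on the virgin compression line:
S_c = C_c·H/(1+e₀)·log₁₀(σ'_f/σ'_0) = 0.44×6.4/(1+0.99)×log₁₀(92.682/51.8)
    = 1.4151 × 0.25267 = 0.3576 m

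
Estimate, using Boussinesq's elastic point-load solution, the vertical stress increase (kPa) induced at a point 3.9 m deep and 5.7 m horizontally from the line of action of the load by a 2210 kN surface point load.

Boussinesq vertical stress below a point load on an elastic half-space:
Δσ_z = 3P/(2πz²) · [1 + (r/z)²]^(−5/2)
r/z = 5.7/3.9 = 1.4615; [1+(r/z)²]^(−5/2) = 0.057415.
Δσ_z = 3×2210/(2π×3.9²) × 0.057415 = 69.375 × 0.057415 = 3.983 kPa

Δσ_z ≈ 3.98 kPa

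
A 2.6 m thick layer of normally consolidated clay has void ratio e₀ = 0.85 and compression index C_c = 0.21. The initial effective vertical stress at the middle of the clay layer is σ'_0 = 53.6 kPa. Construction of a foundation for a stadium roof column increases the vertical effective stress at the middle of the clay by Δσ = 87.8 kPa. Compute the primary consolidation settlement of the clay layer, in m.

Final effective stress: σ'_f = σ'_0 + Δσ = 53.6 + 87.8 = 141.4 kPa.
Normally consolidated clay, so the full stress increment lies on the virgin compression line:
S_c = C_c·H/(1+e₀)·log₁₀(σ'_f/σ'_0) = 0.21×2.6/(1+0.85)×log₁₀(141.4/53.6)
    = 0.29514 × 0.42128 = 0.1243 m

S_c ≈ 0.124 m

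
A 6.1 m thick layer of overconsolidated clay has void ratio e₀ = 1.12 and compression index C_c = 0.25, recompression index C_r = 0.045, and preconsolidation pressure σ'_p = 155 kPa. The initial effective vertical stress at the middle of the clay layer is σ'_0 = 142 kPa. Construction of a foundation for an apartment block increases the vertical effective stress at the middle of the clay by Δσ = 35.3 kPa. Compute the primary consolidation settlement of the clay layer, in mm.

S_c ≈ 46.9 mm

Final effective stress: σ'_f = 142 + 35.3 = 177.3 kPa.
σ'_f = 177.3 > σ'_p = 155 kPa, so the stress path crosses the preconsolidation pressure — recompression up to σ'_p, then virgin compression beyond:
S_c = H/(1+e₀)·[C_r·log₁₀(σ'_p/σ'_0) + C_c·log₁₀(σ'_f/σ'_p)]
    = 6.1/2.12 × [0.045×log₁₀(155/142) + 0.25×log₁₀(177.3/155)]
    = 2.8774 × [0.001712 + 0.014594] = 0.04692 m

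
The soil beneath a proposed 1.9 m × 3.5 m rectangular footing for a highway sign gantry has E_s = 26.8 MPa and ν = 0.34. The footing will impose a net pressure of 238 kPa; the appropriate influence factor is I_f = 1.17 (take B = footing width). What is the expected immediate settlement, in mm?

S_e ≈ 17.5 mm

Immediate (elastic) settlement: S_e = q·B·(1−ν²)/E_s · I_f.
E_s = 26.8 MPa = 26800 kPa.
S_e = 238 × 1.9 × (1 − 0.34²) / 26800 × 1.17
    = 238 × 1.9 × 0.8844 / 26800 × 1.17
    = 0.01746 m = 17.46 mm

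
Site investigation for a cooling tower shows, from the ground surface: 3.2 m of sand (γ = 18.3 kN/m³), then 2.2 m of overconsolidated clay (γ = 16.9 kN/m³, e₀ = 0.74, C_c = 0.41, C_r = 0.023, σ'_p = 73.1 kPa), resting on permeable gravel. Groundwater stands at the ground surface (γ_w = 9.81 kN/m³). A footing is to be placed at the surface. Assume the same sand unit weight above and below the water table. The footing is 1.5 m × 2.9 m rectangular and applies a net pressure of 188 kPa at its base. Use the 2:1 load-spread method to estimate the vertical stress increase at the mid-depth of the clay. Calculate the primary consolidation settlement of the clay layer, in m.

S_c ≈ 0.00562 m

Mid-depth of clay below the ground surface: z = 3.2 + 2.2/2 = 4.3 m.
Total vertical stress at mid-clay: σ_v = 18.3×3.2 + 16.9×1.1 = 77.15 kPa.
Pore pressure: u = 9.81×(4.3 − 0) = 42.183 kPa.
Initial effective stress: σ'_0 = σ_v − u = 77.15 − 42.183 = 34.967 kPa.
Stress increase at mid-clay by the 2:1 spreading method:
Δσ = qBL/((B+z)(L+z)) = 188×1.5×2.9/((1.5+4.3)(2.9+4.3)) = 19.583 kPa
Final effective stress: σ'_f = 34.967 + 19.583 = 54.55 kPa.
σ'_f = 54.55 ≤ σ'_p = 73.1 kPa, so the clay remains overconsolidated and only the recompression index applies:
S_c = C_r·H/(1+e₀)·log₁₀(σ'_f/σ'_0) = 0.023×2.2/1.74×log₁₀(54.55/34.967)
    = 0.029081 × 0.19314 = 0.005617 m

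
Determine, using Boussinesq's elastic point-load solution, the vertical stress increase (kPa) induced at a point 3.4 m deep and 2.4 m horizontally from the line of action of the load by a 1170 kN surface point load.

Δσ_z ≈ 17.6 kPa

Boussinesq vertical stress below a point load on an elastic half-space:
Δσ_z = 3P/(2πz²) · [1 + (r/z)²]^(−5/2)
r/z = 2.4/3.4 = 0.70588; [1+(r/z)²]^(−5/2) = 0.36394.
Δσ_z = 3×1170/(2π×3.4²) × 0.36394 = 48.325 × 0.36394 = 17.59 kPa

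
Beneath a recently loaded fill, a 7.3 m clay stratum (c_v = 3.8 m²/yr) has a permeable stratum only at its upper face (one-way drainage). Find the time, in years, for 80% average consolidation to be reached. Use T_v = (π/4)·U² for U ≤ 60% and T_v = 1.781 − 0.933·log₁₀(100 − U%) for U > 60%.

Drainage path length: H_d = H = 7.3 m (single drainage).
U > 60%: T_v = 1.781 − 0.933·log₁₀(100 − 80) = 0.56714.
t = T_v·H_d²/c_v = 0.56714×7.3²/3.8 = 7.953 years.

t ≈ 7.95 years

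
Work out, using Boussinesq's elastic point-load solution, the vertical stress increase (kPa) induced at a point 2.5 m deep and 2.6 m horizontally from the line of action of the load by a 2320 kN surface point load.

Boussinesq vertical stress below a point load on an elastic half-space:
Δσ_z = 3P/(2πz²) · [1 + (r/z)²]^(−5/2)
r/z = 2.6/2.5 = 1.04; [1+(r/z)²]^(−5/2) = 0.15996.
Δσ_z = 3×2320/(2π×2.5²) × 0.15996 = 177.23 × 0.15996 = 28.35 kPa

Δσ_z ≈ 28.3 kPa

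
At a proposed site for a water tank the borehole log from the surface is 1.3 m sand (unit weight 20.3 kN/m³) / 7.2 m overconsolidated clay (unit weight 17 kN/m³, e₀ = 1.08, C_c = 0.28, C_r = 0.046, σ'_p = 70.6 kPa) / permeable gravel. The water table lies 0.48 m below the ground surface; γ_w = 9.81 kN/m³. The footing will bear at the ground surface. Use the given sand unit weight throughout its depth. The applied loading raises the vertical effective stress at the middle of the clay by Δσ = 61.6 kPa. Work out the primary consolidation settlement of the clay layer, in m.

S_c ≈ 0.203 m

Mid-depth of clay below the ground surface: z = 1.3 + 7.2/2 = 4.9 m.
Total vertical stress at mid-clay: σ_v = 20.3×1.3 + 17×3.6 = 87.59 kPa.
Pore pressure: u = 9.81×(4.9 − 0.48) = 43.36 kPa.
Initial effective stress: σ'_0 = σ_v − u = 87.59 − 43.36 = 44.23 kPa.
Final effective stress: σ'_f = 44.23 + 61.6 = 105.83 kPa.
σ'_f = 105.83 > σ'_p = 70.6 kPa, so the stress path crosses the preconsolidation pressure — recompression up to σ'_p, then virgin compression beyond:
S_c = H/(1+e₀)·[C_r·log₁₀(σ'_p/σ'_0) + C_c·log₁₀(σ'_f/σ'_p)]
    = 7.2/2.08 × [0.046×log₁₀(70.6/44.23) + 0.28×log₁₀(105.83/70.6)]
    = 3.4615 × [0.009342 + 0.049225] = 0.2027 m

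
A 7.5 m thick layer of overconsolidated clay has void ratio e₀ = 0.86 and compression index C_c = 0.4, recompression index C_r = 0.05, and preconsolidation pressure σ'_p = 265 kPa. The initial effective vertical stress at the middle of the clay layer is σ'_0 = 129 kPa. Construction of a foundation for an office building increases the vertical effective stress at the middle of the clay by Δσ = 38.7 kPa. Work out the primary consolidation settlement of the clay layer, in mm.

S_c ≈ 23 mm

Final effective stress: σ'_f = 129 + 38.7 = 167.7 kPa.
σ'_f = 167.7 ≤ σ'_p = 265 kPa, so the clay remains overconsolidated and only the recompression index applies:
S_c = C_r·H/(1+e₀)·log₁₀(σ'_f/σ'_0) = 0.05×7.5/1.86×log₁₀(167.7/129)
    = 0.20162 × 0.11394 = 0.02297 m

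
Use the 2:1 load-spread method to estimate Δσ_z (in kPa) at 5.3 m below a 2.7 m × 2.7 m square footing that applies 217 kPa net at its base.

By the 2:1 method the load spreads at 1 horizontal : 2 vertical, so at depth z the loaded area has grown by z in each plan dimension:
Δσ = qBL/((B+z)(L+z)) = 217×2.7×2.7/((2.7+5.3)(2.7+5.3)) = 24.718 kPa

Δσ_z ≈ 24.7 kPa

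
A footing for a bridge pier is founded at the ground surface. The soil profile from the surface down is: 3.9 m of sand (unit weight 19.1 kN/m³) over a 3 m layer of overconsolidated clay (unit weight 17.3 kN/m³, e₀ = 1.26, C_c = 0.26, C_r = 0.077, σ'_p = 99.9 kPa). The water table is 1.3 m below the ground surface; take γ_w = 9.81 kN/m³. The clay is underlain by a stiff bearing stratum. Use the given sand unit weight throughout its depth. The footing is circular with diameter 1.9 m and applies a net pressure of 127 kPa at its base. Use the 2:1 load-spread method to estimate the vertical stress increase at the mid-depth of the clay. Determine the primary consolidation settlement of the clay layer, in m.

S_c ≈ 0.00593 m

Mid-depth of clay below the ground surface: z = 3.9 + 3/2 = 5.4 m.
Total vertical stress at mid-clay: σ_v = 19.1×3.9 + 17.3×1.5 = 100.44 kPa.
Pore pressure: u = 9.81×(5.4 − 1.3) = 40.221 kPa.
Initial effective stress: σ'_0 = σ_v − u = 100.44 − 40.221 = 60.219 kPa.
Stress increase at mid-clay by the 2:1 spreading method:
Δσ ≈ qD²/(D+z)² = 127×1.9²/(1.9+5.4)² = 8.6033 kPa
Final effective stress: σ'_f = 60.219 + 8.6033 = 68.822 kPa.
σ'_f = 68.822 ≤ σ'_p = 99.9 kPa, so the clay remains overconsolidated and only the recompression index applies:
S_c = C_r·H/(1+e₀)·log₁₀(σ'_f/σ'_0) = 0.077×3/2.26×log₁₀(68.822/60.219)
    = 0.10221 × 0.057994 = 0.005928 m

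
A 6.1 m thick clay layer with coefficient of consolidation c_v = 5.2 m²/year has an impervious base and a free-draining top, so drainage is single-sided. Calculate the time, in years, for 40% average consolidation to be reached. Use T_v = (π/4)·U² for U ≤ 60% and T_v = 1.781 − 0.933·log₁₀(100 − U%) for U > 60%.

Drainage path length: H_d = H = 6.1 m (single drainage).
U ≤ 60%: T_v = (π/4)·U² = (π/4)×0.4² = 0.12566.
t = T_v·H_d²/c_v = 0.12566×6.1²/5.2 = 0.8992 years.

t ≈ 0.899 years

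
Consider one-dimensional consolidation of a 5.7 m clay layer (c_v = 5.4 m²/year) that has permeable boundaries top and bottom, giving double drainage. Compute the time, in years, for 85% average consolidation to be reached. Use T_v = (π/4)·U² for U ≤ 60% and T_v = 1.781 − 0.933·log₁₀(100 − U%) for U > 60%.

t ≈ 1.03 years

Drainage path length: H_d = H/2 = 2.85 m (double drainage).
U > 60%: T_v = 1.781 − 0.933·log₁₀(100 − 85) = 0.68371.
t = T_v·H_d²/c_v = 0.68371×2.85²/5.4 = 1.028 years.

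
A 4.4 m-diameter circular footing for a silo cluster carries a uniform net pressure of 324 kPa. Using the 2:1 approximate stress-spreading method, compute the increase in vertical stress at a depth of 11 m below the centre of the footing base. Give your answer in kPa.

By the 2:1 method the load spreads at 1 horizontal : 2 vertical, so at depth z the loaded area has grown by z in each plan dimension:
Δσ ≈ qD²/(D+z)² = 324×4.4²/(4.4+11)² = 26.449 kPa

Δσ_z ≈ 26.4 kPa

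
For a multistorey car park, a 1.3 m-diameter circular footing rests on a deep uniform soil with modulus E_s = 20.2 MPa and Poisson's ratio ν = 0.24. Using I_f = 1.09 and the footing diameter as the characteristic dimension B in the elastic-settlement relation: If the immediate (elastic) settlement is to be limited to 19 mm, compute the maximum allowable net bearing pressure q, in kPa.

q ≈ 287 kPa

E_s = 20.2 MPa = 20200 kPa.
S_e = q·B·(1−ν²)/E_s · I_f  ⇒  q = S_e·E_s / (B·(1−ν²)·I_f).
q = 0.019 × 20200 / (1.3 × 0.9424 × 1.09) = 287.4 kPa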